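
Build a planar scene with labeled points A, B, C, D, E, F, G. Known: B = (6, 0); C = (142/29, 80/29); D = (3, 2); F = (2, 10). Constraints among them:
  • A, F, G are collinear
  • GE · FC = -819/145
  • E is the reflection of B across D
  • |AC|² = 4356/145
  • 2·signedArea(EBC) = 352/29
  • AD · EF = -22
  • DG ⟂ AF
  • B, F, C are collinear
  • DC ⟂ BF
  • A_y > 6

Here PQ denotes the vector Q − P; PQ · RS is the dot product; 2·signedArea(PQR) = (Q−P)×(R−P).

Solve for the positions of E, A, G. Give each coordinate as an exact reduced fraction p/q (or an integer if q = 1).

A = (4/5, 32/5)
E = (0, 4)
G = (-3/10, 31/10)

1. E_x = 0  [E is the reflection of B across D]
2. E_y = 4  [E is the reflection of B across D]
   → E = (0, 4)
3. A_x = 4/5  [line -2·x + -6·y + 40 = 0 ∩ |AC|² = 4356/145]
4. A_y = 32/5  [line -2·x + -6·y + 40 = 0 ∩ |AC|² = 4356/145]
   → A = (4/5, 32/5)
5. G_x = -3/10  [A, F, G are collinear ∩ DG ⟂ AF]
6. G_y = 31/10  [A, F, G are collinear ∩ DG ⟂ AF]
   → G = (-3/10, 31/10)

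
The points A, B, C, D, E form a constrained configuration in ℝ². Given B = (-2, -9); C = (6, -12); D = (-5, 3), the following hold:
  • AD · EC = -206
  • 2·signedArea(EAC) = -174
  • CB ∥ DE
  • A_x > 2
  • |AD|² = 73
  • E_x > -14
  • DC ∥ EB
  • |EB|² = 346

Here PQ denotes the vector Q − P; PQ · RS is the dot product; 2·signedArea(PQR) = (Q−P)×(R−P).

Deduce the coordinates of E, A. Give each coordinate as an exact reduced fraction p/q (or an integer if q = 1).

A = (3, 0)
E = (-13, 6)

1. E_x = -13  [DC ∥ EB ∩ CB ∥ DE]
2. E_y = 6  [DC ∥ EB ∩ CB ∥ DE]
   → E = (-13, 6)
3. A_x = 3  [AD · EC = -206 ∩ 2·signedArea(EAC) = -174]
4. A_y = 0  [AD · EC = -206 ∩ 2·signedArea(EAC) = -174]
   → A = (3, 0)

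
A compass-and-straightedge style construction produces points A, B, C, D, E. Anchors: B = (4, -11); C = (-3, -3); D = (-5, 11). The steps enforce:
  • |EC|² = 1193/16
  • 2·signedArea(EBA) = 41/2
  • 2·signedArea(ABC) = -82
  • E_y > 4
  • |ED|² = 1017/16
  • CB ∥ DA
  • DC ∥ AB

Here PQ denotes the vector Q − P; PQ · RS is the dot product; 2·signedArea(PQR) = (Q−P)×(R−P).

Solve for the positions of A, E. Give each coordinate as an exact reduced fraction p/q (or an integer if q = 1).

A = (2, 3)
E = (1/4, 5)

1. A_x = 2  [DC ∥ AB ∩ CB ∥ DA]
2. A_y = 3  [DC ∥ AB ∩ CB ∥ DA]
   → A = (2, 3)
3. E_x = 1/4  [line -14·x + -2·y + 27/2 = 0 ∩ |EC|² = 1193/16]
4. E_y = 5  [line -14·x + -2·y + 27/2 = 0 ∩ |EC|² = 1193/16]
   → E = (1/4, 5)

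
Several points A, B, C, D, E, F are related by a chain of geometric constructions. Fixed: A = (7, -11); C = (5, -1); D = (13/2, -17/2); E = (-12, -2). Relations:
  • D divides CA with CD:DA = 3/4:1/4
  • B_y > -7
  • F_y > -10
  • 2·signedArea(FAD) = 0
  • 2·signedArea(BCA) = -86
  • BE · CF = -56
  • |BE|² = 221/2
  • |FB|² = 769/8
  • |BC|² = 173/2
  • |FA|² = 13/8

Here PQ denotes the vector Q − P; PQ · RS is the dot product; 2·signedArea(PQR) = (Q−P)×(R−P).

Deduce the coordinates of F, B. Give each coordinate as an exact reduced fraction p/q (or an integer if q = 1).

1. F_x = 27/4  [line -5/2·x + -1/2·y + 12 = 0 ∩ |FA|² = 13/8]
2. F_y = -39/4  [line -5/2·x + -1/2·y + 12 = 0 ∩ |FA|² = 13/8]
   → F = (27/4, -39/4)
3. B_x = -5/2  [BE · CF = -56 ∩ 2·signedArea(BCA) = -86]
4. B_y = -13/2  [BE · CF = -56 ∩ 2·signedArea(BCA) = -86]
   → B = (-5/2, -13/2)

B = (-5/2, -13/2)
F = (27/4, -39/4)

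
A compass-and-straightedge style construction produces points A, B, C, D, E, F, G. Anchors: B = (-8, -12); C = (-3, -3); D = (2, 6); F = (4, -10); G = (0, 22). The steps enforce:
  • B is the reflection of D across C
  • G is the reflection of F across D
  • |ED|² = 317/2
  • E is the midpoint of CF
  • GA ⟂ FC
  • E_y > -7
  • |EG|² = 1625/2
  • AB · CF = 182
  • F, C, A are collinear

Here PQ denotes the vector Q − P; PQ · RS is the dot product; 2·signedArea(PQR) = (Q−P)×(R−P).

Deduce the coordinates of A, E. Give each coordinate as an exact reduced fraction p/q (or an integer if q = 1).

A = (-14, 8)
E = (1/2, -13/2)

1. A_x = -14  [F, C, A are collinear ∩ GA ⟂ FC]
2. A_y = 8  [F, C, A are collinear ∩ GA ⟂ FC]
   → A = (-14, 8)
3. E_x = 1/2  [E is the midpoint of CF]
4. E_y = -13/2  [E is the midpoint of CF]
   → E = (1/2, -13/2)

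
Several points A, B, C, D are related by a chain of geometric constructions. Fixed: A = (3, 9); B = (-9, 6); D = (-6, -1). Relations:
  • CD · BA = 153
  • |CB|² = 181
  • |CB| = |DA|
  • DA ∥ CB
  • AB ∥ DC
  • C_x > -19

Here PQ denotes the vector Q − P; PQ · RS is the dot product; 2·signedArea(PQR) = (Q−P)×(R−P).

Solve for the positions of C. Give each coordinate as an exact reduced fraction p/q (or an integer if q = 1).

C = (-18, -4)

1. C_x = -18  [DA ∥ CB ∩ AB ∥ DC]
2. C_y = -4  [DA ∥ CB ∩ AB ∥ DC]
   → C = (-18, -4)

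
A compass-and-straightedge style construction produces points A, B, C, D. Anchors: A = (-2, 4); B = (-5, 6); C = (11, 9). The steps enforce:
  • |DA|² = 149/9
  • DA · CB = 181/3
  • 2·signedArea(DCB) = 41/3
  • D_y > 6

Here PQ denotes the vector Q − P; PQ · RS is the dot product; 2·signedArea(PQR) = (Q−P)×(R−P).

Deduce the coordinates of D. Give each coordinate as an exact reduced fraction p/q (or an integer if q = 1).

1. D_x = 4/3  [2·signedArea(DCB) = 41/3 ∩ DA · CB = 181/3]
2. D_y = 19/3  [2·signedArea(DCB) = 41/3 ∩ DA · CB = 181/3]
   → D = (4/3, 19/3)

D = (4/3, 19/3)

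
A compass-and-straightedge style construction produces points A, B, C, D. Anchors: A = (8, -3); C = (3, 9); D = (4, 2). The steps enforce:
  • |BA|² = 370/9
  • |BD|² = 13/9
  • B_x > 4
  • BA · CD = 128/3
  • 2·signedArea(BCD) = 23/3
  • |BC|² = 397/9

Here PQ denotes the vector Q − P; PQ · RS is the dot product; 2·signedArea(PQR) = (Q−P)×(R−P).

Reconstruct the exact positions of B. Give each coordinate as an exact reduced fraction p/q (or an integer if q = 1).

B = (5, 8/3)

1. B_x = 5  [2·signedArea(BCD) = 23/3 ∩ BA · CD = 128/3]
2. B_y = 8/3  [2·signedArea(BCD) = 23/3 ∩ BA · CD = 128/3]
   → B = (5, 8/3)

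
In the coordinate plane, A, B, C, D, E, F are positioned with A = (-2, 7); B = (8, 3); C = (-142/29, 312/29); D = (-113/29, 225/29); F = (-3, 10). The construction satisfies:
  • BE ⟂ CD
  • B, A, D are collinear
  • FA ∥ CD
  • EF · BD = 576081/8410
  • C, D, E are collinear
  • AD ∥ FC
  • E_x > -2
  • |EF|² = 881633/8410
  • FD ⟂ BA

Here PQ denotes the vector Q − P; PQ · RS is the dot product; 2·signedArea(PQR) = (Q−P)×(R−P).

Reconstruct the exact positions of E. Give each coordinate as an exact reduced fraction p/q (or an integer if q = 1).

1. E_x = -371/290  [C, D, E are collinear ∩ BE ⟂ CD]
2. E_y = -27/290  [C, D, E are collinear ∩ BE ⟂ CD]
   → E = (-371/290, -27/290)

E = (-371/290, -27/290)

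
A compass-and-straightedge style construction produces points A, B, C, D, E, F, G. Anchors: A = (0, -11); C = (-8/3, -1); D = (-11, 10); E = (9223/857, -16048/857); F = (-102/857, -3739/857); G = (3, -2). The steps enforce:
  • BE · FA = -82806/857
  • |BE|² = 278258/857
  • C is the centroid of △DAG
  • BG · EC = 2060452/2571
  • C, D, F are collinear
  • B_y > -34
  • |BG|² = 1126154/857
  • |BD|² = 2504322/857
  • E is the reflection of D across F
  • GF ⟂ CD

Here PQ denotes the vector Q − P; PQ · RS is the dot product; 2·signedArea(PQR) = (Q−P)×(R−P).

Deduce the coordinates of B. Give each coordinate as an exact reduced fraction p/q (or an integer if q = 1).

1. B_x = 18548/857  [BE · FA = -82806/857 ∩ BG · EC = 2060452/2571]
2. B_y = -28357/857  [BE · FA = -82806/857 ∩ BG · EC = 2060452/2571]
   → B = (18548/857, -28357/857)

B = (18548/857, -28357/857)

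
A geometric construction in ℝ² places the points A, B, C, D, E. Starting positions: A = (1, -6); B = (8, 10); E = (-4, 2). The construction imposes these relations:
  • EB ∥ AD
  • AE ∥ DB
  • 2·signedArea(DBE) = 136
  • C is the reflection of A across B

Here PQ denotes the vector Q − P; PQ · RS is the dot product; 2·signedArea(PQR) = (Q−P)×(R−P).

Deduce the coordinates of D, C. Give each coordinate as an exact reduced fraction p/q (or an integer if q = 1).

1. D_x = 13  [AE ∥ DB ∩ EB ∥ AD]
2. D_y = 2  [AE ∥ DB ∩ EB ∥ AD]
   → D = (13, 2)
3. C_x = 15  [C is the reflection of A across B]
4. C_y = 26  [C is the reflection of A across B]
   → C = (15, 26)

C = (15, 26)
D = (13, 2)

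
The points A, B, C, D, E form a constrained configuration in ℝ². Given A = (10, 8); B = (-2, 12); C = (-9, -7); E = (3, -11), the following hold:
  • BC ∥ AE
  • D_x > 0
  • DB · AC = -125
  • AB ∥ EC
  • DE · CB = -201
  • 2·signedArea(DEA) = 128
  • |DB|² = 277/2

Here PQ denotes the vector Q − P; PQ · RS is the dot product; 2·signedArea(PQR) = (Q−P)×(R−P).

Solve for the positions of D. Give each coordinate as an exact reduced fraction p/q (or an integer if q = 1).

D = (1/2, 1/2)

1. D_x = 1/2  [DE · CB = -201 ∩ 2·signedArea(DEA) = 128]
2. D_y = 1/2  [DE · CB = -201 ∩ 2·signedArea(DEA) = 128]
   → D = (1/2, 1/2)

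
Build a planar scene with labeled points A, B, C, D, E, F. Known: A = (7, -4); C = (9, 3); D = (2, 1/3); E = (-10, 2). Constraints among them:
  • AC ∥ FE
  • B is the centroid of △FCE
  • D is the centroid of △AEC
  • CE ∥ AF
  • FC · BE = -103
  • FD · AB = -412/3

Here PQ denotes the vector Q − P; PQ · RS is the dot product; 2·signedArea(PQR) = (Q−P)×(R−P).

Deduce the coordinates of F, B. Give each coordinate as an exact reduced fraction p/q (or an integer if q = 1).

B = (-13/3, 0)
F = (-12, -5)

1. F_x = -12  [AC ∥ FE ∩ CE ∥ AF]
2. F_y = -5  [AC ∥ FE ∩ CE ∥ AF]
   → F = (-12, -5)
3. B_x = -13/3  [B is the centroid of △FCE]
4. B_y = 0  [B is the centroid of △FCE]
   → B = (-13/3, 0)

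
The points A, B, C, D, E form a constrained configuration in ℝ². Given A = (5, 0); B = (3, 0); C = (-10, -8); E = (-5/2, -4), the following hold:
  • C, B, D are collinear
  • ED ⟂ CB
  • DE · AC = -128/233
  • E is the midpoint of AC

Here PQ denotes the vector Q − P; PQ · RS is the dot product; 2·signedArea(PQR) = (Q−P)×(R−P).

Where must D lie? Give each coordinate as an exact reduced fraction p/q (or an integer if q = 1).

D = (-1293/466, -828/233)

1. D_x = -1293/466  [C, B, D are collinear ∩ ED ⟂ CB]
2. D_y = -828/233  [C, B, D are collinear ∩ ED ⟂ CB]
   → D = (-1293/466, -828/233)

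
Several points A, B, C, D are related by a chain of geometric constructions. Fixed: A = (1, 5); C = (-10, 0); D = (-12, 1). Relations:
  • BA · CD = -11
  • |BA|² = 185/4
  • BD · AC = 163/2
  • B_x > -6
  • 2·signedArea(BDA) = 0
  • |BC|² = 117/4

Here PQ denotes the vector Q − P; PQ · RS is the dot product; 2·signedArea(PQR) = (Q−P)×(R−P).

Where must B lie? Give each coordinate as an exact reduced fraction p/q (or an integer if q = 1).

1. B_x = -11/2  [2·signedArea(BDA) = 0 ∩ BD · AC = 163/2]
2. B_y = 3  [2·signedArea(BDA) = 0 ∩ BD · AC = 163/2]
   → B = (-11/2, 3)

B = (-11/2, 3)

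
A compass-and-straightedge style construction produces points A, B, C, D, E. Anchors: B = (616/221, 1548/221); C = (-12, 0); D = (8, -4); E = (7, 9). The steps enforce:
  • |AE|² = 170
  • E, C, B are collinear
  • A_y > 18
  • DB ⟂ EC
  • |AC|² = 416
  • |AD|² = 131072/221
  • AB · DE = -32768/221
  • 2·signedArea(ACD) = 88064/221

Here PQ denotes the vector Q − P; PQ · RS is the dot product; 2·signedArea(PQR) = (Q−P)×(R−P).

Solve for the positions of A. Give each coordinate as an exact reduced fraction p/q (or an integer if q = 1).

A = (-536/221, 3980/221)

1. A_x = -536/221  [2·signedArea(ACD) = 88064/221 ∩ AB · DE = -32768/221]
2. A_y = 3980/221  [2·signedArea(ACD) = 88064/221 ∩ AB · DE = -32768/221]
   → A = (-536/221, 3980/221)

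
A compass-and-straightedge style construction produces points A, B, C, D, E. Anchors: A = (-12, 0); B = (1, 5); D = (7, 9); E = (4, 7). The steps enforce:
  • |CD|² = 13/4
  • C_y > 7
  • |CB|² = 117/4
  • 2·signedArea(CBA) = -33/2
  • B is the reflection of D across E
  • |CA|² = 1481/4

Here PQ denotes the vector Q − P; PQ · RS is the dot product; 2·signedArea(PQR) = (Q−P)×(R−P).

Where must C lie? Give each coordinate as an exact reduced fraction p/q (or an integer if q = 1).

1. C_x = 11/2  [line 5·x + -13·y + 153/2 = 0 ∩ |CA|² = 1481/4]
2. C_y = 8  [line 5·x + -13·y + 153/2 = 0 ∩ |CA|² = 1481/4]
   → C = (11/2, 8)

C = (11/2, 8)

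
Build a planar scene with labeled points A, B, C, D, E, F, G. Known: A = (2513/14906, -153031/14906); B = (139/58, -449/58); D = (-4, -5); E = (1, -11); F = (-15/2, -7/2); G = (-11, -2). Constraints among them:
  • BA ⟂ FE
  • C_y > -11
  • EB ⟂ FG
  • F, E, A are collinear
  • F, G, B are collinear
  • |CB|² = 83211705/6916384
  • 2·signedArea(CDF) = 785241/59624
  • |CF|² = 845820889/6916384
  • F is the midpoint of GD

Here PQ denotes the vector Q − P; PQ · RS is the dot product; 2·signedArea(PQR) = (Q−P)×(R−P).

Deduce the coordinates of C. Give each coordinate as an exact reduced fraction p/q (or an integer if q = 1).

C = (47231/59624, -644929/59624)

1. C_x = 47231/59624  [line -3/2·x + -7/2·y + -2186405/59624 = 0 ∩ |CB|² = 83211705/6916384]
2. C_y = -644929/59624  [line -3/2·x + -7/2·y + -2186405/59624 = 0 ∩ |CB|² = 83211705/6916384]
   → C = (47231/59624, -644929/59624)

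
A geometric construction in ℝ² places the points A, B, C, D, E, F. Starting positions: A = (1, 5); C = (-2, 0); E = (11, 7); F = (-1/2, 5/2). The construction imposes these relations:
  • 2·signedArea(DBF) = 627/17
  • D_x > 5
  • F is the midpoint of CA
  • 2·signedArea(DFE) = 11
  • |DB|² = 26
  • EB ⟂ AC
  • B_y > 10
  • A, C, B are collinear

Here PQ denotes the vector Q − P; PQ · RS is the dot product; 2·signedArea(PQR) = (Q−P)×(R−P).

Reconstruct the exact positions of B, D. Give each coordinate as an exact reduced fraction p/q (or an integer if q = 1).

1. B_x = 77/17  [A, C, B are collinear ∩ EB ⟂ AC]
2. B_y = 185/17  [A, C, B are collinear ∩ EB ⟂ AC]
   → B = (77/17, 185/17)
3. D_x = 6  [2·signedArea(DFE) = 11 ∩ 2·signedArea(DBF) = 627/17]
4. D_y = 6  [2·signedArea(DFE) = 11 ∩ 2·signedArea(DBF) = 627/17]
   → D = (6, 6)

B = (77/17, 185/17)
D = (6, 6)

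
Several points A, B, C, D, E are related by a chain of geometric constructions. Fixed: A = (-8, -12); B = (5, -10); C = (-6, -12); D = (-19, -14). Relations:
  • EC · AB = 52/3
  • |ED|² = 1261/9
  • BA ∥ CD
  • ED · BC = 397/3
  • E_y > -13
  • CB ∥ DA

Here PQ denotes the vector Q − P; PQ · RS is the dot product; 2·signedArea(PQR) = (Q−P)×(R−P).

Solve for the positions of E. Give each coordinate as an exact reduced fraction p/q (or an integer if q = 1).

E = (-22/3, -12)

1. E_x = -22/3  [EC · AB = 52/3 ∩ ED · BC = 397/3]
2. E_y = -12  [EC · AB = 52/3 ∩ ED · BC = 397/3]
   → E = (-22/3, -12)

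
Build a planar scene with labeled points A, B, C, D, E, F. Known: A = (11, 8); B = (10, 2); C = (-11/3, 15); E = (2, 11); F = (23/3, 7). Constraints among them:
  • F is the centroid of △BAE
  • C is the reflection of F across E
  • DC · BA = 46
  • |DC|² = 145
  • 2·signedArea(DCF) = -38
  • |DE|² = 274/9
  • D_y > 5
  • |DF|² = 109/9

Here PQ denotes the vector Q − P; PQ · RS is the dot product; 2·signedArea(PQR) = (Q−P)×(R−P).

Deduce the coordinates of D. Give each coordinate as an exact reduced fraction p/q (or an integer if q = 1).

1. D_x = 13/3  [DC · BA = 46 ∩ 2·signedArea(DCF) = -38]
2. D_y = 6  [DC · BA = 46 ∩ 2·signedArea(DCF) = -38]
   → D = (13/3, 6)

D = (13/3, 6)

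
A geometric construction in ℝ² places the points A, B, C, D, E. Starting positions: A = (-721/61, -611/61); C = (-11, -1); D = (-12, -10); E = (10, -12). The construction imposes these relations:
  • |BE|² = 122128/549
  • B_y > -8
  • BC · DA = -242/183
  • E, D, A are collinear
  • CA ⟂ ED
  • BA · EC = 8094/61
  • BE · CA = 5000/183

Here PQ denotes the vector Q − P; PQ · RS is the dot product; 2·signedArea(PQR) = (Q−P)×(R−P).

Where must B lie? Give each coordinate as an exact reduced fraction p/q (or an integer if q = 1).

1. B_x = -782/183  [BA · EC = 8094/61 ∩ BC · DA = -242/183]
2. B_y = -468/61  [BA · EC = 8094/61 ∩ BC · DA = -242/183]
   → B = (-782/183, -468/61)

B = (-782/183, -468/61)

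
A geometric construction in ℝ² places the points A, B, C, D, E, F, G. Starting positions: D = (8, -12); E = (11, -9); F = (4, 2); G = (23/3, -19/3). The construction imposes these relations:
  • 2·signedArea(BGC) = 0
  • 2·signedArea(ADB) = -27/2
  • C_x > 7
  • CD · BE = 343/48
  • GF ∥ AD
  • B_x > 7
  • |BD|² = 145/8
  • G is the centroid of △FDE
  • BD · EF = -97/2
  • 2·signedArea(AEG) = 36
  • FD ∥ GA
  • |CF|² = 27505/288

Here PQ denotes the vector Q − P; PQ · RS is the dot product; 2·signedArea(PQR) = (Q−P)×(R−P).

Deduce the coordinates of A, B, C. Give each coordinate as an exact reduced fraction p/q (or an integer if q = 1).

1. A_x = 35/3  [GF ∥ AD ∩ FD ∥ GA]
2. A_y = -61/3  [GF ∥ AD ∩ FD ∥ GA]
   → A = (35/3, -61/3)
3. B_x = 31/4  [2·signedArea(ADB) = -27/2 ∩ BD · EF = -97/2]
4. B_y = -31/4  [2·signedArea(ADB) = -27/2 ∩ BD · EF = -97/2]
   → B = (31/4, -31/4)
5. C_x = 185/24  [2·signedArea(BGC) = 0 ∩ CD · BE = 343/48]
6. C_y = -169/24  [2·signedArea(BGC) = 0 ∩ CD · BE = 343/48]
   → C = (185/24, -169/24)

A = (35/3, -61/3)
B = (31/4, -31/4)
C = (185/24, -169/24)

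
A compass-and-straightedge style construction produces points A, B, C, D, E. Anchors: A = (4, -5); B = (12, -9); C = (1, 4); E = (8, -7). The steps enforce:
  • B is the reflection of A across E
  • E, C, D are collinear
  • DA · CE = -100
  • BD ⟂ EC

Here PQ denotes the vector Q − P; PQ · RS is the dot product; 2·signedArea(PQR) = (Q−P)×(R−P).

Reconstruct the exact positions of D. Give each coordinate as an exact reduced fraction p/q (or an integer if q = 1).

1. D_x = 171/17  [E, C, D are collinear ∩ BD ⟂ EC]
2. D_y = -174/17  [E, C, D are collinear ∩ BD ⟂ EC]
   → D = (171/17, -174/17)

D = (171/17, -174/17)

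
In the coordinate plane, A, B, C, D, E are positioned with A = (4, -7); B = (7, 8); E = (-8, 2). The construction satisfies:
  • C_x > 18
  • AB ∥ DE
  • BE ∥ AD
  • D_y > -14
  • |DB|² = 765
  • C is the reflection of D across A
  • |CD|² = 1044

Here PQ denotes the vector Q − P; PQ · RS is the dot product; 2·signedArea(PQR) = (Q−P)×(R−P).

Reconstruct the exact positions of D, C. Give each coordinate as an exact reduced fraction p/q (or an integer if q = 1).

1. D_x = -11  [AB ∥ DE ∩ BE ∥ AD]
2. D_y = -13  [AB ∥ DE ∩ BE ∥ AD]
   → D = (-11, -13)
3. C_x = 19  [C is the reflection of D across A]
4. C_y = -1  [C is the reflection of D across A]
   → C = (19, -1)

C = (19, -1)
D = (-11, -13)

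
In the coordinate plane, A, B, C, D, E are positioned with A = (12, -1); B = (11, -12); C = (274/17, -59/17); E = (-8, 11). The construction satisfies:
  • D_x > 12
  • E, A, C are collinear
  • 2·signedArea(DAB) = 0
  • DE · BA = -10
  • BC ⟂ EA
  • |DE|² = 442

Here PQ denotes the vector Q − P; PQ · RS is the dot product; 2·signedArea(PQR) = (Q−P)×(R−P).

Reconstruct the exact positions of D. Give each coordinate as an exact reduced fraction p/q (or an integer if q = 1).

1. D_x = 13  [2·signedArea(DAB) = 0 ∩ DE · BA = -10]
2. D_y = 10  [2·signedArea(DAB) = 0 ∩ DE · BA = -10]
   → D = (13, 10)

D = (13, 10)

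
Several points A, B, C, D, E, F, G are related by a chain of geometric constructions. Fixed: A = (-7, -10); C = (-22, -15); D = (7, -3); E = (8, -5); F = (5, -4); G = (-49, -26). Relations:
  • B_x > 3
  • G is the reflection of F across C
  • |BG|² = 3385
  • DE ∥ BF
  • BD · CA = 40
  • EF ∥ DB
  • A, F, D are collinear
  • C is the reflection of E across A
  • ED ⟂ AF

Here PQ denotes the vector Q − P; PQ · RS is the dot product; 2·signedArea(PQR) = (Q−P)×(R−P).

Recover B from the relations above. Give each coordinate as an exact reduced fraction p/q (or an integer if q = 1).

1. B_x = 4  [DE ∥ BF ∩ EF ∥ DB]
2. B_y = -2  [DE ∥ BF ∩ EF ∥ DB]
   → B = (4, -2)

B = (4, -2)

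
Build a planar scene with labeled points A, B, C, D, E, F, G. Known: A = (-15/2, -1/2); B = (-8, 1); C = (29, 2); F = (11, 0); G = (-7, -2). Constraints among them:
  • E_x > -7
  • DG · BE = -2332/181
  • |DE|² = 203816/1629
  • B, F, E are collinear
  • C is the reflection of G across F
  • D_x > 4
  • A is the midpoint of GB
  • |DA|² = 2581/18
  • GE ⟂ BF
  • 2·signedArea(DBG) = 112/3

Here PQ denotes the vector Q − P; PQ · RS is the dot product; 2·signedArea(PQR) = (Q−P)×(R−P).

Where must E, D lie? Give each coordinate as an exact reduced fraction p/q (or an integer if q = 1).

1. E_x = -1239/181  [B, F, E are collinear ∩ GE ⟂ BF]
2. E_y = 170/181  [B, F, E are collinear ∩ GE ⟂ BF]
   → E = (-1239/181, 170/181)
3. D_x = 13/3  [2·signedArea(DBG) = 112/3 ∩ DG · BE = -2332/181]
4. D_y = 4/3  [2·signedArea(DBG) = 112/3 ∩ DG · BE = -2332/181]
   → D = (13/3, 4/3)

D = (13/3, 4/3)
E = (-1239/181, 170/181)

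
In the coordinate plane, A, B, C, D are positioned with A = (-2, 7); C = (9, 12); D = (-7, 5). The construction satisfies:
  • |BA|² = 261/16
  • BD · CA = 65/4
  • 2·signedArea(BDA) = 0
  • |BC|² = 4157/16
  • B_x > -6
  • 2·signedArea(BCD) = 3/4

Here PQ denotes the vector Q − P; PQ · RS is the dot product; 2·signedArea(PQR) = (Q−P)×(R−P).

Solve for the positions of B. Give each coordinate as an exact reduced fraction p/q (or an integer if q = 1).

1. B_x = -23/4  [2·signedArea(BDA) = 0 ∩ 2·signedArea(BCD) = 3/4]
2. B_y = 11/2  [2·signedArea(BDA) = 0 ∩ 2·signedArea(BCD) = 3/4]
   → B = (-23/4, 11/2)

B = (-23/4, 11/2)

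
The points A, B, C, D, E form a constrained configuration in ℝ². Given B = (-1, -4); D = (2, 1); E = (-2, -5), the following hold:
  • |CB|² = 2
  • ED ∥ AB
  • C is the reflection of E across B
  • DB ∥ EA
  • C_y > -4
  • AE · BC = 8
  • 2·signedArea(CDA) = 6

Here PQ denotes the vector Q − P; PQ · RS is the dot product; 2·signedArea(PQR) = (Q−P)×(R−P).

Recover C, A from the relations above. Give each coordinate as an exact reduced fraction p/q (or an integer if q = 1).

A = (-5, -10)
C = (0, -3)

1. C_x = 0  [C is the reflection of E across B]
2. C_y = -3  [C is the reflection of E across B]
   → C = (0, -3)
3. A_x = -5  [ED ∥ AB ∩ DB ∥ EA]
4. A_y = -10  [ED ∥ AB ∩ DB ∥ EA]
   → A = (-5, -10)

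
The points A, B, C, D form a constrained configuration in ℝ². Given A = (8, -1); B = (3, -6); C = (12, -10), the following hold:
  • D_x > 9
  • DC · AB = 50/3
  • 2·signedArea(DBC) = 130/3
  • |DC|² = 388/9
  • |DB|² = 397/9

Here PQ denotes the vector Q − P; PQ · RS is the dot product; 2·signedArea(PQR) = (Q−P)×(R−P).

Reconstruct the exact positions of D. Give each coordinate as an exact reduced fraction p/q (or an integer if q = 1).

D = (28/3, -4)

1. D_x = 28/3  [DC · AB = 50/3 ∩ 2·signedArea(DBC) = 130/3]
2. D_y = -4  [DC · AB = 50/3 ∩ 2·signedArea(DBC) = 130/3]
   → D = (28/3, -4)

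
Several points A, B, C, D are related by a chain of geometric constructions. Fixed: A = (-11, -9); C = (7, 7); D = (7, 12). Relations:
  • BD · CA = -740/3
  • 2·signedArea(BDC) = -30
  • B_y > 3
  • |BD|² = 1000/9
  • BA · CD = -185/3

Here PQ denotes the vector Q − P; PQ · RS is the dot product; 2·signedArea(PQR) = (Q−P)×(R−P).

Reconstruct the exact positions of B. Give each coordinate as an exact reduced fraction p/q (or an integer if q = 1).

1. B_x = 1  [2·signedArea(BDC) = -30 ∩ BD · CA = -740/3]
2. B_y = 10/3  [2·signedArea(BDC) = -30 ∩ BD · CA = -740/3]
   → B = (1, 10/3)

B = (1, 10/3)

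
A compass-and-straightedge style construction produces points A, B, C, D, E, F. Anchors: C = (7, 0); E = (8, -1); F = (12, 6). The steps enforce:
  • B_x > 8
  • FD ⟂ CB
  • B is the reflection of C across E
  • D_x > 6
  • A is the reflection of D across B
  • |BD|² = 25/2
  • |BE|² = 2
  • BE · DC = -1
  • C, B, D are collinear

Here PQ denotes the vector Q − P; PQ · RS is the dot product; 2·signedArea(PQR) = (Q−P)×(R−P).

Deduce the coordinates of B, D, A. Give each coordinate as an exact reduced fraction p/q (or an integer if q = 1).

A = (23/2, -9/2)
B = (9, -2)
D = (13/2, 1/2)

1. B_x = 9  [B is the reflection of C across E]
2. B_y = -2  [B is the reflection of C across E]
   → B = (9, -2)
3. D_x = 13/2  [C, B, D are collinear ∩ FD ⟂ CB]
4. D_y = 1/2  [C, B, D are collinear ∩ FD ⟂ CB]
   → D = (13/2, 1/2)
5. A_x = 23/2  [A is the reflection of D across B]
6. A_y = -9/2  [A is the reflection of D across B]
   → A = (23/2, -9/2)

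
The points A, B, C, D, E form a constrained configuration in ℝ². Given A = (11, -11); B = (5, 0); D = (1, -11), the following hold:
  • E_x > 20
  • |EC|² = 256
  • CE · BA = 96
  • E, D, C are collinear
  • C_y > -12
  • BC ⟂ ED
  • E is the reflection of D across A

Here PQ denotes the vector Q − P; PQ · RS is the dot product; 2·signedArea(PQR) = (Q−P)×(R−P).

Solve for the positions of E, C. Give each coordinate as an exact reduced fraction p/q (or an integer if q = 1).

1. E_x = 21  [E is the reflection of D across A]
2. E_y = -11  [E is the reflection of D across A]
   → E = (21, -11)
3. C_x = 5  [E, D, C are collinear ∩ BC ⟂ ED]
4. C_y = -11  [E, D, C are collinear ∩ BC ⟂ ED]
   → C = (5, -11)

C = (5, -11)
E = (21, -11)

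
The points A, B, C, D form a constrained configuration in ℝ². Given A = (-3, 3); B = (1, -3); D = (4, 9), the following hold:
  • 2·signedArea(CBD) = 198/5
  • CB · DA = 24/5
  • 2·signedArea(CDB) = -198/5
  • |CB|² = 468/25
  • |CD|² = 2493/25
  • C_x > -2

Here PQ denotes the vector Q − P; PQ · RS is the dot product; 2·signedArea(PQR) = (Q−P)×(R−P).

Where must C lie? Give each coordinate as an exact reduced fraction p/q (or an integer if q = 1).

C = (-7/5, 3/5)

1. C_x = -7/5  [2·signedArea(CBD) = 198/5 ∩ CB · DA = 24/5]
2. C_y = 3/5  [2·signedArea(CBD) = 198/5 ∩ CB · DA = 24/5]
   → C = (-7/5, 3/5)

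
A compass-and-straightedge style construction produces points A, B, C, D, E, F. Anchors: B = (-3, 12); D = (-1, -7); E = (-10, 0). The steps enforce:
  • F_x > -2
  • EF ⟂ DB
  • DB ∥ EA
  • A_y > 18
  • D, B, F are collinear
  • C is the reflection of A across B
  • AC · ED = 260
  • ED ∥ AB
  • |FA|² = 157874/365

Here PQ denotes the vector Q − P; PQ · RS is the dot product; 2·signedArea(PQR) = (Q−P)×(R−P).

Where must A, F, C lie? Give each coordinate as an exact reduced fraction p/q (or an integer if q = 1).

1. A_x = -12  [ED ∥ AB ∩ DB ∥ EA]
2. A_y = 19  [ED ∥ AB ∩ DB ∥ EA]
   → A = (-12, 19)
3. F_x = -667/365  [D, B, F are collinear ∩ EF ⟂ DB]
4. F_y = 314/365  [D, B, F are collinear ∩ EF ⟂ DB]
   → F = (-667/365, 314/365)
5. C_x = 6  [C is the reflection of A across B]
6. C_y = 5  [C is the reflection of A across B]
   → C = (6, 5)

A = (-12, 19)
C = (6, 5)
F = (-667/365, 314/365)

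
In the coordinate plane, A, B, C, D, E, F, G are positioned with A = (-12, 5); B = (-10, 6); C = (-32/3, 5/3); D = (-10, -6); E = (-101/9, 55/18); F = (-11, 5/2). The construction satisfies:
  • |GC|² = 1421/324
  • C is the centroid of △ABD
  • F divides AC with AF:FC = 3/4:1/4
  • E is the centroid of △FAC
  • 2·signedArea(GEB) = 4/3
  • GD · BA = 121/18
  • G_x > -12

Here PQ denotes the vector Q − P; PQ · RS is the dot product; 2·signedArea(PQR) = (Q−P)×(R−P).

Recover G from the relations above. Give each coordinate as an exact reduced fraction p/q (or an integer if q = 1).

1. G_x = -103/9  [2·signedArea(GEB) = 4/3 ∩ GD · BA = 121/18]
2. G_y = 65/18  [2·signedArea(GEB) = 4/3 ∩ GD · BA = 121/18]
   → G = (-103/9, 65/18)

G = (-103/9, 65/18)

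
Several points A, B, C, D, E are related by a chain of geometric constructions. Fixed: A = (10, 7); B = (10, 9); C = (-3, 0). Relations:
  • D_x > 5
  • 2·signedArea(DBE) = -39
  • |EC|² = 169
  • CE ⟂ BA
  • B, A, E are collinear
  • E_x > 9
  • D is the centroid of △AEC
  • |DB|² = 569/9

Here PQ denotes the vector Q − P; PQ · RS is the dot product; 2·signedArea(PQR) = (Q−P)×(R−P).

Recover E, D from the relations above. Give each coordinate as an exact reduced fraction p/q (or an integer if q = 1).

1. E_x = 10  [B, A, E are collinear ∩ CE ⟂ BA]
2. E_y = 0  [B, A, E are collinear ∩ CE ⟂ BA]
   → E = (10, 0)
3. D_x = 17/3  [D is the centroid of △AEC]
4. D_y = 7/3  [D is the centroid of △AEC]
   → D = (17/3, 7/3)

D = (17/3, 7/3)
E = (10, 0)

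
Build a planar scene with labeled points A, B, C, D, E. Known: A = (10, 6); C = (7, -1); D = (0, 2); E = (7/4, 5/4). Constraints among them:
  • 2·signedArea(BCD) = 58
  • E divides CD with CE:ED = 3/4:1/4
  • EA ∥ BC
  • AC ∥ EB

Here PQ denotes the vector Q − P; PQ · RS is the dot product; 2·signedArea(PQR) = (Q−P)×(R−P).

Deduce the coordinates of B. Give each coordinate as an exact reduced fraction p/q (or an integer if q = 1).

1. B_x = -5/4  [EA ∥ BC ∩ AC ∥ EB]
2. B_y = -23/4  [EA ∥ BC ∩ AC ∥ EB]
   → B = (-5/4, -23/4)

B = (-5/4, -23/4)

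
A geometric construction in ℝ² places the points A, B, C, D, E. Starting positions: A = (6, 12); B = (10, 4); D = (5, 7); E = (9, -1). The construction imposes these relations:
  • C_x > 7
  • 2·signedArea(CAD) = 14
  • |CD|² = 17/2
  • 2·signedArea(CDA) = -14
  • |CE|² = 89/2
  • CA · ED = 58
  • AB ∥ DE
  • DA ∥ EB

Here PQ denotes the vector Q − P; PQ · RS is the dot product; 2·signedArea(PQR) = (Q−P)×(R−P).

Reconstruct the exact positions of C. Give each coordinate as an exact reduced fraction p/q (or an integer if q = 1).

1. C_x = 15/2  [2·signedArea(CAD) = 14 ∩ CA · ED = 58]
2. C_y = 11/2  [2·signedArea(CAD) = 14 ∩ CA · ED = 58]
   → C = (15/2, 11/2)

C = (15/2, 11/2)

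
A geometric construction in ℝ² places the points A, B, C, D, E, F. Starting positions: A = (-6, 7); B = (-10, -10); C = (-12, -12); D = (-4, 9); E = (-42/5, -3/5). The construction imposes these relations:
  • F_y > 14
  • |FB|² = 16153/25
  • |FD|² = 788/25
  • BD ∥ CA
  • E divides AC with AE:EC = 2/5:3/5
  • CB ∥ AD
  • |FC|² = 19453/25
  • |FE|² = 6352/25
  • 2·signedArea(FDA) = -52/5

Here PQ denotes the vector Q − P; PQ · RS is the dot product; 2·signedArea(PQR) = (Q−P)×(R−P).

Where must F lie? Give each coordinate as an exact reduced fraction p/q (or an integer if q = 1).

1. F_x = -18/5  [line 2·x + -2·y + 182/5 = 0 ∩ |FE|² = 6352/25]
2. F_y = 73/5  [line 2·x + -2·y + 182/5 = 0 ∩ |FE|² = 6352/25]
   → F = (-18/5, 73/5)

F = (-18/5, 73/5)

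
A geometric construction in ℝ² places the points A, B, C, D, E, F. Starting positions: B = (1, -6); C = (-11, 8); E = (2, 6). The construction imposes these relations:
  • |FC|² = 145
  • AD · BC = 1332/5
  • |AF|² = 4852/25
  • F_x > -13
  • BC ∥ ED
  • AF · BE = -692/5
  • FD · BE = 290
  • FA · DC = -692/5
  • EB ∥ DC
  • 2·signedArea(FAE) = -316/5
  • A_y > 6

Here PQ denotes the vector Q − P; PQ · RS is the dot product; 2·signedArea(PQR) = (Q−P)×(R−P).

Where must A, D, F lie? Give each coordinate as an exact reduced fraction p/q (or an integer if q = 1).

A = (-16/5, 34/5)
D = (-10, 20)
F = (-12, -4)

1. D_x = -10  [EB ∥ DC ∩ BC ∥ ED]
2. D_y = 20  [EB ∥ DC ∩ BC ∥ ED]
   → D = (-10, 20)
3. F_x = -12  [line -1·x + -12·y + -60 = 0 ∩ |FC|² = 145]
4. F_y = -4  [line -1·x + -12·y + -60 = 0 ∩ |FC|² = 145]
   → F = (-12, -4)
5. A_x = -16/5  [AD · BC = 1332/5 ∩ 2·signedArea(FAE) = -316/5]
6. A_y = 34/5  [AD · BC = 1332/5 ∩ 2·signedArea(FAE) = -316/5]
   → A = (-16/5, 34/5)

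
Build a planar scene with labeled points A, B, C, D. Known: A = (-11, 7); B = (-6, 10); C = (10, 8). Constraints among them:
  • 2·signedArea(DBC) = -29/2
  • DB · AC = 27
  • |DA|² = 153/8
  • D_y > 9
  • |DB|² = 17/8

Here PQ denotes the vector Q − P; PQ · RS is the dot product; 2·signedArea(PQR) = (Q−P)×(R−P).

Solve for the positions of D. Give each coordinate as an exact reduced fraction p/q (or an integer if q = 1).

1. D_x = -29/4  [2·signedArea(DBC) = -29/2 ∩ DB · AC = 27]
2. D_y = 37/4  [2·signedArea(DBC) = -29/2 ∩ DB · AC = 27]
   → D = (-29/4, 37/4)

D = (-29/4, 37/4)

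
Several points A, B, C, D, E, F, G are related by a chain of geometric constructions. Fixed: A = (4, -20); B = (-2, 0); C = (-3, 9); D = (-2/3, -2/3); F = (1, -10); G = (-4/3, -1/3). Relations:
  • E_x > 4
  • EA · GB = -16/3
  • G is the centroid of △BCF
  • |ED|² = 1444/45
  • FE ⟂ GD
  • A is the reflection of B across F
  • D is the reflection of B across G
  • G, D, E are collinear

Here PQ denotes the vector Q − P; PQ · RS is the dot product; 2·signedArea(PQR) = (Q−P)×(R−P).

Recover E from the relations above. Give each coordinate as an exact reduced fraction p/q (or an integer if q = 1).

1. E_x = 22/5  [G, D, E are collinear ∩ FE ⟂ GD]
2. E_y = -16/5  [G, D, E are collinear ∩ FE ⟂ GD]
   → E = (22/5, -16/5)

E = (22/5, -16/5)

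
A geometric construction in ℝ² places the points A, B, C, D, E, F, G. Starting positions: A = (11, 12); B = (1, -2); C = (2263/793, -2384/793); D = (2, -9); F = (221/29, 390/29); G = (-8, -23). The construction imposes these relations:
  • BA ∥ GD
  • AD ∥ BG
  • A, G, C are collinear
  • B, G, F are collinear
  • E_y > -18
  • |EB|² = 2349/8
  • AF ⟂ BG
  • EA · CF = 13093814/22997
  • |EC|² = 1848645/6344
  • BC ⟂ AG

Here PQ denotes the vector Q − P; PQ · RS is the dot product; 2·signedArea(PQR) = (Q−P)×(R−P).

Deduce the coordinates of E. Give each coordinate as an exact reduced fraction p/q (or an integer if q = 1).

E = (-23/4, -71/4)

1. E_x = -23/4  [line -109626/22997·x + -378406/22997·y + -7347056/22997 = 0 ∩ |EB|² = 2349/8]
2. E_y = -71/4  [line -109626/22997·x + -378406/22997·y + -7347056/22997 = 0 ∩ |EB|² = 2349/8]
   → E = (-23/4, -71/4)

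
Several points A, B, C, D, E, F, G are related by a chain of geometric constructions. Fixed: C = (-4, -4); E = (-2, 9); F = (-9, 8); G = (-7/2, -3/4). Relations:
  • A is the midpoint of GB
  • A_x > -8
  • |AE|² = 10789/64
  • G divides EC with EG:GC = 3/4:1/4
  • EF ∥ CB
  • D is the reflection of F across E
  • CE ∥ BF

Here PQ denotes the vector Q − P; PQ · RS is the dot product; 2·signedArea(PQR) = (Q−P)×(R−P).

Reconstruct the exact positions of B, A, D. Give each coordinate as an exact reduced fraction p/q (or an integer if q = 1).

A = (-29/4, -23/8)
B = (-11, -5)
D = (5, 10)

1. B_x = -11  [CE ∥ BF ∩ EF ∥ CB]
2. B_y = -5  [CE ∥ BF ∩ EF ∥ CB]
   → B = (-11, -5)
3. A_x = -29/4  [A is the midpoint of GB]
4. A_y = -23/8  [A is the midpoint of GB]
   → A = (-29/4, -23/8)
5. D_x = 5  [D is the reflection of F across E]
6. D_y = 10  [D is the reflection of F across E]
   → D = (5, 10)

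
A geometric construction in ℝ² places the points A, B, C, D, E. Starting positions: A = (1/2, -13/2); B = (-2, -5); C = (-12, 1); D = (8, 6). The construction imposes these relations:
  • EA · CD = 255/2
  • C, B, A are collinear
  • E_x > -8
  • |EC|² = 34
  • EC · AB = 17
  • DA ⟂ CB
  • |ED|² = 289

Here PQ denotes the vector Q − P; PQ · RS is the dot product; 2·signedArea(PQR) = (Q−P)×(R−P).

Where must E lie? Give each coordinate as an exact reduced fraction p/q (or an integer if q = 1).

1. E_x = -7  [EC · AB = 17 ∩ EA · CD = 255/2]
2. E_y = -2  [EC · AB = 17 ∩ EA · CD = 255/2]
   → E = (-7, -2)

E = (-7, -2)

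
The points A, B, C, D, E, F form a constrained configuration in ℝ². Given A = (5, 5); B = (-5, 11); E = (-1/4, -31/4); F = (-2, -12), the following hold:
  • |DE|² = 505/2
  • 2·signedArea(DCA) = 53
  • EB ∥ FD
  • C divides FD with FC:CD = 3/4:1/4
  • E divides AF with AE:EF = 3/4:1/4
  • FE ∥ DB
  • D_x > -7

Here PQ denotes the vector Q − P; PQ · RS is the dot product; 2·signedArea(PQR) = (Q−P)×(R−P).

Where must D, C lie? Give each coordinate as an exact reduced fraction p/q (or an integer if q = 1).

1. D_x = -27/4  [FE ∥ DB ∩ EB ∥ FD]
2. D_y = 27/4  [FE ∥ DB ∩ EB ∥ FD]
   → D = (-27/4, 27/4)
3. C_x = -89/16  [C divides FD with FC:CD = 3/4:1/4]
4. C_y = 33/16  [C divides FD with FC:CD = 3/4:1/4]
   → C = (-89/16, 33/16)

C = (-89/16, 33/16)
D = (-27/4, 27/4)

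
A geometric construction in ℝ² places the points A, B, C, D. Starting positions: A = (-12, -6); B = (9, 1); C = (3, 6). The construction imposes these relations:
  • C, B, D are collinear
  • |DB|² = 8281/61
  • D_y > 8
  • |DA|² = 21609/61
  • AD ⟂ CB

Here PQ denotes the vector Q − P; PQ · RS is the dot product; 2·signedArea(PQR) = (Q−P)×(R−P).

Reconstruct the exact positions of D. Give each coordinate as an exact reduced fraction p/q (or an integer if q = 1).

1. D_x = 3/61  [C, B, D are collinear ∩ AD ⟂ CB]
2. D_y = 516/61  [C, B, D are collinear ∩ AD ⟂ CB]
   → D = (3/61, 516/61)

D = (3/61, 516/61)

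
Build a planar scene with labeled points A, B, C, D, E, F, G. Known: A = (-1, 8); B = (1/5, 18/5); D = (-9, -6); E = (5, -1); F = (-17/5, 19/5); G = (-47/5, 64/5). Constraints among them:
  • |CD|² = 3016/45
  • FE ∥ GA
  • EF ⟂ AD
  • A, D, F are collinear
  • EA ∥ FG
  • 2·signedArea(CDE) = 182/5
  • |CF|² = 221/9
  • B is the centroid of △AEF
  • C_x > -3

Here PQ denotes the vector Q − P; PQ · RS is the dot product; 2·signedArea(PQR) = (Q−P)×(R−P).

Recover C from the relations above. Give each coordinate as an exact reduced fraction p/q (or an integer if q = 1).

C = (-37/15, -16/15)

1. C_x = -37/15  [line -5·x + 14·y + 13/5 = 0 ∩ |CD|² = 3016/45]
2. C_y = -16/15  [line -5·x + 14·y + 13/5 = 0 ∩ |CD|² = 3016/45]
   → C = (-37/15, -16/15)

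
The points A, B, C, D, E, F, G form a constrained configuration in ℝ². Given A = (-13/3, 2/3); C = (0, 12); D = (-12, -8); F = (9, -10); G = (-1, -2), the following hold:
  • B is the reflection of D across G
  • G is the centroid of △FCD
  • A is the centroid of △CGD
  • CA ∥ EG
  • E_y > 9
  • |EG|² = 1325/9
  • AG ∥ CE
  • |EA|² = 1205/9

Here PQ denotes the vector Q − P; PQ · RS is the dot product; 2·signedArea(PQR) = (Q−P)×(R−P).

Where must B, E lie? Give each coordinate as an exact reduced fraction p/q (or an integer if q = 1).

1. B_x = 10  [B is the reflection of D across G]
2. B_y = 4  [B is the reflection of D across G]
   → B = (10, 4)
3. E_x = 10/3  [CA ∥ EG ∩ AG ∥ CE]
4. E_y = 28/3  [CA ∥ EG ∩ AG ∥ CE]
   → E = (10/3, 28/3)

B = (10, 4)
E = (10/3, 28/3)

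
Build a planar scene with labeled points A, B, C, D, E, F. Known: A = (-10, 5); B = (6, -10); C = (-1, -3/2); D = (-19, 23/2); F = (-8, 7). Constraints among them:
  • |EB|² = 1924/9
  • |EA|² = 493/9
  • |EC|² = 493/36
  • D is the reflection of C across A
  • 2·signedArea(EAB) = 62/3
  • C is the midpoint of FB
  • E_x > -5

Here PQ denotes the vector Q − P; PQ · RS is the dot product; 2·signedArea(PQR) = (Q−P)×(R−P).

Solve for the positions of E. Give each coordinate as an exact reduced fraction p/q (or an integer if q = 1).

E = (-4, 2/3)

1. E_x = -4  [line 15·x + 16·y + 148/3 = 0 ∩ |EA|² = 493/9]
2. E_y = 2/3  [line 15·x + 16·y + 148/3 = 0 ∩ |EA|² = 493/9]
   → E = (-4, 2/3)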